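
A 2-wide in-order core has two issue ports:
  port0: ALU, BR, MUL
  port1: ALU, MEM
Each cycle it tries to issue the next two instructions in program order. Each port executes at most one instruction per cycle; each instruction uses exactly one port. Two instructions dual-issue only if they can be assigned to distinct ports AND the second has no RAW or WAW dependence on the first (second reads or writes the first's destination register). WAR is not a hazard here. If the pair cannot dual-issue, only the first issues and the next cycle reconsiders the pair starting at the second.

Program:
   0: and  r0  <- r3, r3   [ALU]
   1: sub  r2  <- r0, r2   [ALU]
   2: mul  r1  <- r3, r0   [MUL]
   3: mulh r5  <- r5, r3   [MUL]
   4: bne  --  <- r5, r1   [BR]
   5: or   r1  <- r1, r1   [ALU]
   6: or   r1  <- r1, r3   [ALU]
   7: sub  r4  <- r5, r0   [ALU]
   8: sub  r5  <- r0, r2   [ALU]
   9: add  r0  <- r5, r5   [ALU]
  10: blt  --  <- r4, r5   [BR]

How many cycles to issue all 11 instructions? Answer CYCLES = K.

0. and @i0  | RAW r0
1. sub;mul @i1&i2  | pair
2. mulh @i3  | no-port MUL/BR
3. bne;or @i4&i5  | pair
4. or;sub @i6&i7  | pair
5. sub @i8  | RAW r5
6. add;blt @i9&i10  | pair

CYCLES = 7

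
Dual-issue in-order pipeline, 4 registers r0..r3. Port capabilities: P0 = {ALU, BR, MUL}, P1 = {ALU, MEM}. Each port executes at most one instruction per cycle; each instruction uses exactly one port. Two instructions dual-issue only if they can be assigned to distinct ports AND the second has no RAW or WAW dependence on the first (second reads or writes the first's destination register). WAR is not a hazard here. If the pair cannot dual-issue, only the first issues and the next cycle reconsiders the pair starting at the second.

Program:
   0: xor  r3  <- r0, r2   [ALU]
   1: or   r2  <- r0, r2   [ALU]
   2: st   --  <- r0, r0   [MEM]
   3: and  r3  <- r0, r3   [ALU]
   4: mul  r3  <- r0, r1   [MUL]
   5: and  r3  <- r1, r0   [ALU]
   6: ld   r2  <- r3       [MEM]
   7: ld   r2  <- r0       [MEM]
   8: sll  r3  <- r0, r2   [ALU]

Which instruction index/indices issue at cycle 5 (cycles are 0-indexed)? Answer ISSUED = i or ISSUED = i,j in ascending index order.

[0] i0&i1  xor.ALU;or.ALU  -- 2-wide
[1] i2&i3  st.MEM;and.ALU  -- 2-wide
[2] i4  mul.MUL  -- WAW r3
[3] i5  and.ALU  -- RAW r3
[4] i6  ld.MEM  -- no-port MEM/MEM
[5] i7  ld.MEM  -- RAW r2
[6] i8  sll.ALU  -- tail

ISSUED = 7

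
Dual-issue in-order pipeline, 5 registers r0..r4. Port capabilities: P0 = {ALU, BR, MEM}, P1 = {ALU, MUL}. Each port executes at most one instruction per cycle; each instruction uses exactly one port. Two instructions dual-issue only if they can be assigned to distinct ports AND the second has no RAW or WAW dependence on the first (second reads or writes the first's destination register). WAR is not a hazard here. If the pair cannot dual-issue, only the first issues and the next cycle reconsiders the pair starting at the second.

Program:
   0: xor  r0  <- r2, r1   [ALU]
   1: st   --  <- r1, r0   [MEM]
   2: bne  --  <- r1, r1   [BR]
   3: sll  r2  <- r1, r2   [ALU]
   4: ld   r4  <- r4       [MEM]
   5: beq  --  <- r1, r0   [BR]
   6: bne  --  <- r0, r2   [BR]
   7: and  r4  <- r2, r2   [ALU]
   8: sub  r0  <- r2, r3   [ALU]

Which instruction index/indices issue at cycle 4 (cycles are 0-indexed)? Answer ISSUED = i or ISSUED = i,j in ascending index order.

ISSUED = 5

c0: i0 xor.ALU  RAW r0
c1: i1 st.MEM  no-port MEM/BR
c2: i2/i3 bne.BR+sll.ALU  pair
c3: i4 ld.MEM  no-port MEM/BR
c4: i5 beq.BR  no-port BR/BR
c5: i6/i7 bne.BR+and.ALU  pair
c6: i8 sub.ALU  tail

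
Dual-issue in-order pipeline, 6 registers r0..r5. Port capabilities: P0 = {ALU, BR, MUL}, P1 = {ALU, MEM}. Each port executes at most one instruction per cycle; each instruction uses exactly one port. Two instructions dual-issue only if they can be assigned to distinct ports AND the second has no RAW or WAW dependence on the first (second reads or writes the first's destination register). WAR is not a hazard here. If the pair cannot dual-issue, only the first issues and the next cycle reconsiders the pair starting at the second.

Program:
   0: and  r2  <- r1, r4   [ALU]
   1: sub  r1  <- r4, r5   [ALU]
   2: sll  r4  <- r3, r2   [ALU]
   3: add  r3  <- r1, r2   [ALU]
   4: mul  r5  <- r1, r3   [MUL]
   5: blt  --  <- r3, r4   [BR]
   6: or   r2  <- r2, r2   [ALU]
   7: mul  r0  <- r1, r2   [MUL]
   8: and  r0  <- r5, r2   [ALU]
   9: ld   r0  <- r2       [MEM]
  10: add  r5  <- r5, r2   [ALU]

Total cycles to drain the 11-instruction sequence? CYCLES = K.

0. and+sub @i0&i1  | pair
1. sll+add @i2&i3  | pair
2. mul @i4  | no-port MUL/BR
3. blt+or @i5&i6  | pair
4. mul @i7  | WAW r0
5. and @i8  | WAW r0
6. ld+add @i9&i10  | pair

CYCLES = 7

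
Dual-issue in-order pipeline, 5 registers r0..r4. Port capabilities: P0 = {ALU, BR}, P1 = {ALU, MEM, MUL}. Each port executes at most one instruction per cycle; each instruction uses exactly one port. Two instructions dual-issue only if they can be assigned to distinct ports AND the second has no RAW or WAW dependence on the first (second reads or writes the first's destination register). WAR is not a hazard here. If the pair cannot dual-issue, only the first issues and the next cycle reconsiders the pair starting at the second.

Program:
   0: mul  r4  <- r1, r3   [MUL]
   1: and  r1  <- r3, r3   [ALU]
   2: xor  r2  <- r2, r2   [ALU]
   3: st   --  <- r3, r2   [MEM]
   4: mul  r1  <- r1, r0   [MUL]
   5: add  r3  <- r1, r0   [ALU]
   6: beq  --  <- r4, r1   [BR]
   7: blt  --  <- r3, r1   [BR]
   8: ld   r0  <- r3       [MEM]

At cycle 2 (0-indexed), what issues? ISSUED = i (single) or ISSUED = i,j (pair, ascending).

  cy0 -> i0&i1 (mul/and) 2-wide
  cy1 -> i2 (xor) RAW r2
  cy2 -> i3 (st) no-port MEM/MUL
  cy3 -> i4 (mul) RAW r1
  cy4 -> i5&i6 (add/beq) 2-wide
  cy5 -> i7&i8 (blt/ld) 2-wide

ISSUED = 3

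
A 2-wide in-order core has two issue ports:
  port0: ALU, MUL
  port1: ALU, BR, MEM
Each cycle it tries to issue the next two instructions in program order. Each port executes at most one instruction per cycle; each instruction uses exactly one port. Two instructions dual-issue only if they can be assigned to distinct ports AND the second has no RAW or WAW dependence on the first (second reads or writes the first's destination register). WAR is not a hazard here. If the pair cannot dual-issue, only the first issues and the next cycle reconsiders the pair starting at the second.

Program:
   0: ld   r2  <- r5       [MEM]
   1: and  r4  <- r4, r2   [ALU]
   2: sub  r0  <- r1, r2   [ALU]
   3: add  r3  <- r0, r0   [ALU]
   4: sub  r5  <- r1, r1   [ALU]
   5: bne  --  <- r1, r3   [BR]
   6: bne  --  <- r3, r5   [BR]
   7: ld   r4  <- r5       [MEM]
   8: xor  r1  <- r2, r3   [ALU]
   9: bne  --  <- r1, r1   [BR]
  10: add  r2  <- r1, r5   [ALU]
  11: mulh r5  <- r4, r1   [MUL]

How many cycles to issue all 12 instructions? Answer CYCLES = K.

CYCLES = 8

#0 head=0: ld.MEM i0 RAW r2
#1 head=1: and.ALU+sub.ALU i1+i2 pair
#2 head=3: add.ALU+sub.ALU i3+i4 pair
#3 head=5: bne.BR i5 no-port BR/BR
#4 head=6: bne.BR i6 no-port BR/MEM
#5 head=7: ld.MEM+xor.ALU i7+i8 pair
#6 head=9: bne.BR+add.ALU i9+i10 pair
#7 head=11: mulh.MUL i11 tail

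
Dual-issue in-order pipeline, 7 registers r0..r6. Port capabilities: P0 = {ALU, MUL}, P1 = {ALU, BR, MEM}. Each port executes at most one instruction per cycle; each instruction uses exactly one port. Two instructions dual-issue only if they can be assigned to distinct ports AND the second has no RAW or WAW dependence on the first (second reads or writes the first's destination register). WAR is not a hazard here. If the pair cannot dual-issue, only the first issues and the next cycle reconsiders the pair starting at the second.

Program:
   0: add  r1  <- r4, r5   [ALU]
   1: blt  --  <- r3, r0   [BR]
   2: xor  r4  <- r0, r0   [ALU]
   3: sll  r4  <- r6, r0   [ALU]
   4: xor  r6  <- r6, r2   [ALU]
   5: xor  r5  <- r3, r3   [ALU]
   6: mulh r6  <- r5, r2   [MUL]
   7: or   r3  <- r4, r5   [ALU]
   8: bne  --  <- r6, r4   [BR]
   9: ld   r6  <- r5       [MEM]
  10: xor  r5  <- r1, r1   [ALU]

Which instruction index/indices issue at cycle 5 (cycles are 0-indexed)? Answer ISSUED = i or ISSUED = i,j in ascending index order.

[0] i0/i1  add blt  -- pair
[1] i2  xor  -- WAW r4
[2] i3/i4  sll xor  -- pair
[3] i5  xor  -- RAW r5
[4] i6/i7  mulh or  -- pair
[5] i8  bne  -- no-port BR/MEM
[6] i9/i10  ld xor  -- pair

ISSUED = 8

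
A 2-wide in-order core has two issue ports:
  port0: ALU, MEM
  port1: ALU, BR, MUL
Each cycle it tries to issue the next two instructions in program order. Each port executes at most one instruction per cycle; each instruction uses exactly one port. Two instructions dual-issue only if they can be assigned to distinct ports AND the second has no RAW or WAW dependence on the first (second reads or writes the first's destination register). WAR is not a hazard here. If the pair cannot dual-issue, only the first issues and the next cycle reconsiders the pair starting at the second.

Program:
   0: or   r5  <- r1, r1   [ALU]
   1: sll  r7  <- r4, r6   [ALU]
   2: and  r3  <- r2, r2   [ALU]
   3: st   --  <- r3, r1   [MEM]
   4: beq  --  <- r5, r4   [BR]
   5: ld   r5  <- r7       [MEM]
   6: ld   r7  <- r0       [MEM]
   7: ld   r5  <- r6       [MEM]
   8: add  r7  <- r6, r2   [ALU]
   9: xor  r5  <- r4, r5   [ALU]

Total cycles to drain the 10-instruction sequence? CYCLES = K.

CYCLES = 7

c0: i0,i1 or;sll  2-wide
c1: i2 and  RAW r3
c2: i3,i4 st;beq  2-wide
c3: i5 ld  no-port MEM/MEM
c4: i6 ld  no-port MEM/MEM
c5: i7,i8 ld;add  2-wide
c6: i9 xor  tail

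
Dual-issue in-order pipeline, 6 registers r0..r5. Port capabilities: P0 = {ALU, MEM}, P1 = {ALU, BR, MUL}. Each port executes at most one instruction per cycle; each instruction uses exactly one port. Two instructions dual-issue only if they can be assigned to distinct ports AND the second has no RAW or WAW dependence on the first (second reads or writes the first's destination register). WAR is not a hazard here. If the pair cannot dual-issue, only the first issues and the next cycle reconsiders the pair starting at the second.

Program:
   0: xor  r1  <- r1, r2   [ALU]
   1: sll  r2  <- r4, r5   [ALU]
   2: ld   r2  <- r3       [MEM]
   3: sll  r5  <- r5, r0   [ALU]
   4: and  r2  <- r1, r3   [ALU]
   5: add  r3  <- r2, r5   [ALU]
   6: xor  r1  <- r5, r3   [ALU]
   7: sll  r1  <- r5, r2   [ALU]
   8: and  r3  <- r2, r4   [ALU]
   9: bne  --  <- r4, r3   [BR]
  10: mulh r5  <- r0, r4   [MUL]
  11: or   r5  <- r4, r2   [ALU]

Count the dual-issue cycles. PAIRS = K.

PAIRS = 3

  cy0 -> i0,i1 (xor+sll) pair
  cy1 -> i2,i3 (ld+sll) pair
  cy2 -> i4 (and) RAW r2
  cy3 -> i5 (add) RAW r3
  cy4 -> i6 (xor) WAW r1
  cy5 -> i7,i8 (sll+and) pair
  cy6 -> i9 (bne) no-port BR/MUL
  cy7 -> i10 (mulh) WAW r5
  cy8 -> i11 (or) tail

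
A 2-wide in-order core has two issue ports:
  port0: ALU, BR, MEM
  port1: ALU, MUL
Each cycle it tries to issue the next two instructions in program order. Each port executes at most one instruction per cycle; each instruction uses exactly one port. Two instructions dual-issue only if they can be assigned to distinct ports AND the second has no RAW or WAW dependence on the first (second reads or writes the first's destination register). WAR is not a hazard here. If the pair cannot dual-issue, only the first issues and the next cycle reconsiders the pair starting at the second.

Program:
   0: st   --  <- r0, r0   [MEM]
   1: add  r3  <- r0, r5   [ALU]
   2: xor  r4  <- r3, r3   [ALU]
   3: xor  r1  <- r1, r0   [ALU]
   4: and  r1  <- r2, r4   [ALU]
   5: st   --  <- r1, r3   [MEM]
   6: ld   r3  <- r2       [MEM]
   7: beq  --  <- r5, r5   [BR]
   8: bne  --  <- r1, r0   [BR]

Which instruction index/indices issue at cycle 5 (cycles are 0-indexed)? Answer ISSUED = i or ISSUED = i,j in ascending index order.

ISSUED = 7

  cy0 -> i0+i1 (st;add) pair
  cy1 -> i2+i3 (xor;xor) pair
  cy2 -> i4 (and) RAW r1
  cy3 -> i5 (st) no-port MEM/MEM
  cy4 -> i6 (ld) no-port MEM/BR
  cy5 -> i7 (beq) no-port BR/BR
  cy6 -> i8 (bne) tail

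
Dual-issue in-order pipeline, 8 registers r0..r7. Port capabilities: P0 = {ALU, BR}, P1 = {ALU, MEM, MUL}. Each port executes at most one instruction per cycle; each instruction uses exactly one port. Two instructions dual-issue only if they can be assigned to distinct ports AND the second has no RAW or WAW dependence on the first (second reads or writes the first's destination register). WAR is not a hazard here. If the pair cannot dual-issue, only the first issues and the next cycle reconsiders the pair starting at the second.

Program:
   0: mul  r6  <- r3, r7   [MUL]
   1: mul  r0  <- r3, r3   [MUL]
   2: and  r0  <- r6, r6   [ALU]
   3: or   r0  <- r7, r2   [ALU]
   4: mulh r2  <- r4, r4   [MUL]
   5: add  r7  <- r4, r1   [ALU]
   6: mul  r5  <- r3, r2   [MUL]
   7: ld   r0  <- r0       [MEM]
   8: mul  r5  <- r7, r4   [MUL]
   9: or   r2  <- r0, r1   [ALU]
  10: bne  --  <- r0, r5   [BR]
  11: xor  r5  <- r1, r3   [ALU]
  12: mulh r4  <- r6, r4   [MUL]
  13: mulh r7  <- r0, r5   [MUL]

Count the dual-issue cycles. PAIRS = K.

0. mul @i0  | no-port MUL/MUL
1. mul @i1  | WAW r0
2. and @i2  | WAW r0
3. or+mulh @i3+i4  | dual
4. add+mul @i5+i6  | dual
5. ld @i7  | no-port MEM/MUL
6. mul+or @i8+i9  | dual
7. bne+xor @i10+i11  | dual
8. mulh @i12  | no-port MUL/MUL
9. mulh @i13  | tail

PAIRS = 4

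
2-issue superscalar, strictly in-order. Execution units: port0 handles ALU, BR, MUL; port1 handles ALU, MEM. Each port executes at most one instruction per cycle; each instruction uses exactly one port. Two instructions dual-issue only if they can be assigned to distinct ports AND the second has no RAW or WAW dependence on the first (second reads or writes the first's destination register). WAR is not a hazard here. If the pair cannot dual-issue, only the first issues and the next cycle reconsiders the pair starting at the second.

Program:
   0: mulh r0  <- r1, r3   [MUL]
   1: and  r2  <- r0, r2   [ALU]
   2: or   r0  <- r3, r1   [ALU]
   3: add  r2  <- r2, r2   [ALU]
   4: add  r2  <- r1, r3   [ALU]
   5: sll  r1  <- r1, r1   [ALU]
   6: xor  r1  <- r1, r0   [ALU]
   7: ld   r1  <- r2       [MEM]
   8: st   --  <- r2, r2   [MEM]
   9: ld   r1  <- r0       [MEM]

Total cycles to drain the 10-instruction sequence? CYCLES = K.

CYCLES = 8

0. mulh @i0  | RAW r0
1. and/or @i1&i2  | 2-wide
2. add @i3  | WAW r2
3. add/sll @i4&i5  | 2-wide
4. xor @i6  | WAW r1
5. ld @i7  | no-port MEM/MEM
6. st @i8  | no-port MEM/MEM
7. ld @i9  | tail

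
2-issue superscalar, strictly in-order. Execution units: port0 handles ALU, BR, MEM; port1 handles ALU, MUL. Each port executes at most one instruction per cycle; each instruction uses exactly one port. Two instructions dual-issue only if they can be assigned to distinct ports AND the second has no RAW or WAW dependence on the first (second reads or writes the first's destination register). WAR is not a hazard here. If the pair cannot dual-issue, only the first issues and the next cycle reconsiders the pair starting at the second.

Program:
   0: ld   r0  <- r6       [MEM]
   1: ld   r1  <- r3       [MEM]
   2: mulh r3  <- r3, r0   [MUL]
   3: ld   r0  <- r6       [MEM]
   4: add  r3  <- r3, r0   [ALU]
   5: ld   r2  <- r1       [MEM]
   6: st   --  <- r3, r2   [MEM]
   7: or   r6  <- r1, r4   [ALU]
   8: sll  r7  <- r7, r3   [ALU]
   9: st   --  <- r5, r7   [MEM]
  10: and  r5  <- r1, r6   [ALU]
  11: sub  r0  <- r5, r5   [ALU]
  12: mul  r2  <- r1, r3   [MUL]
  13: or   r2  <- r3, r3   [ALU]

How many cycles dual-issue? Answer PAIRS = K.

t=0 i0:ld.MEM ; no-port MEM/MEM
t=1 i1+i2:ld.MEM;mulh.MUL ; dual
t=2 i3:ld.MEM ; RAW r0
t=3 i4+i5:add.ALU;ld.MEM ; dual
t=4 i6+i7:st.MEM;or.ALU ; dual
t=5 i8:sll.ALU ; RAW r7
t=6 i9+i10:st.MEM;and.ALU ; dual
t=7 i11+i12:sub.ALU;mul.MUL ; dual
t=8 i13:or.ALU ; tail

PAIRS = 5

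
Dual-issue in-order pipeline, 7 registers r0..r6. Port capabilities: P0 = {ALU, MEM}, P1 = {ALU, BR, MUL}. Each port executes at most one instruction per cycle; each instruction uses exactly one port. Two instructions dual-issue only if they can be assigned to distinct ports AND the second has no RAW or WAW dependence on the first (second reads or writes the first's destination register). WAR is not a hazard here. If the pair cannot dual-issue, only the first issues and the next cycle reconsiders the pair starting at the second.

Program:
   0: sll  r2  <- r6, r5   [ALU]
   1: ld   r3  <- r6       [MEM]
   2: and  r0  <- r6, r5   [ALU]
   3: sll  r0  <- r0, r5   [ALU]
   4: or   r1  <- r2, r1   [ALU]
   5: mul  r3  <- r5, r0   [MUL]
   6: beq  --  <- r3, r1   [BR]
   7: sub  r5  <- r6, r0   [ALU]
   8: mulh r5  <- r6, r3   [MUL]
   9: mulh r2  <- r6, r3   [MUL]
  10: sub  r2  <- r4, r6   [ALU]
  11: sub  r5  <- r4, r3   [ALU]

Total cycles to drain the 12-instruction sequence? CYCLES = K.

CYCLES = 8

  cy0 -> i0+i1 (sll ld) pair
  cy1 -> i2 (and) RAW+WAW r0
  cy2 -> i3+i4 (sll or) pair
  cy3 -> i5 (mul) no-port MUL/BR
  cy4 -> i6+i7 (beq sub) pair
  cy5 -> i8 (mulh) no-port MUL/MUL
  cy6 -> i9 (mulh) WAW r2
  cy7 -> i10+i11 (sub sub) pair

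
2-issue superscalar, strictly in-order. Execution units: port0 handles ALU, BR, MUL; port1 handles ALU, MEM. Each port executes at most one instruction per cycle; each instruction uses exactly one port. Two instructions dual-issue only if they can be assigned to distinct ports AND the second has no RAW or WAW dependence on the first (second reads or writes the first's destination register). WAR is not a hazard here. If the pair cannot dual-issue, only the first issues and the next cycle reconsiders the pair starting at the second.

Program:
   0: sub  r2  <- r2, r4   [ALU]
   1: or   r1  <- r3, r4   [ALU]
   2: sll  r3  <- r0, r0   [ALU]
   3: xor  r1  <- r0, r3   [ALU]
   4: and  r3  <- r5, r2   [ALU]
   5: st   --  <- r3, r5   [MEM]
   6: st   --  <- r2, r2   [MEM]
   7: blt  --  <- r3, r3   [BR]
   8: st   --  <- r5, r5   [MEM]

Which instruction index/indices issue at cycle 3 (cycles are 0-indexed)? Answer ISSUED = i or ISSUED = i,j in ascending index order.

ISSUED = 5

t=0 i0&i1:sub+or ; pair
t=1 i2:sll ; RAW r3
t=2 i3&i4:xor+and ; pair
t=3 i5:st ; no-port MEM/MEM
t=4 i6&i7:st+blt ; pair
t=5 i8:st ; tail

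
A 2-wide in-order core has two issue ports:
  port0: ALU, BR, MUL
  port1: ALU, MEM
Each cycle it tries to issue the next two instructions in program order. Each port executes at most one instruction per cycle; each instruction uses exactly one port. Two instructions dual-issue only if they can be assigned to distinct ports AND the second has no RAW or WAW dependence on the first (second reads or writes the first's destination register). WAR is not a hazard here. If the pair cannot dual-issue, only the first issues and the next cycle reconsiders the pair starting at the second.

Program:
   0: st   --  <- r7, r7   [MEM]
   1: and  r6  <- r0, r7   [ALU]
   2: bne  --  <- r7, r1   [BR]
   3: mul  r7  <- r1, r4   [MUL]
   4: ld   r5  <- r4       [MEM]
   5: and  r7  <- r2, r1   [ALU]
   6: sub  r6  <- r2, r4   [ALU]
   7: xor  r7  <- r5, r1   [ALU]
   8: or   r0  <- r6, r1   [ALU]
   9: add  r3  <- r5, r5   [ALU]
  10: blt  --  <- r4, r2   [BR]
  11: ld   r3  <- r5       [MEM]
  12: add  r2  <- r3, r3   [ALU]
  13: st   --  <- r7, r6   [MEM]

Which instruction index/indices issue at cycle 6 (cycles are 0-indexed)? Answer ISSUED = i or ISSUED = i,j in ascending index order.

ISSUED = 11

t=0 i0,i1:st.MEM/and.ALU ; dual
t=1 i2:bne.BR ; no-port BR/MUL
t=2 i3,i4:mul.MUL/ld.MEM ; dual
t=3 i5,i6:and.ALU/sub.ALU ; dual
t=4 i7,i8:xor.ALU/or.ALU ; dual
t=5 i9,i10:add.ALU/blt.BR ; dual
t=6 i11:ld.MEM ; RAW r3
t=7 i12,i13:add.ALU/st.MEM ; dual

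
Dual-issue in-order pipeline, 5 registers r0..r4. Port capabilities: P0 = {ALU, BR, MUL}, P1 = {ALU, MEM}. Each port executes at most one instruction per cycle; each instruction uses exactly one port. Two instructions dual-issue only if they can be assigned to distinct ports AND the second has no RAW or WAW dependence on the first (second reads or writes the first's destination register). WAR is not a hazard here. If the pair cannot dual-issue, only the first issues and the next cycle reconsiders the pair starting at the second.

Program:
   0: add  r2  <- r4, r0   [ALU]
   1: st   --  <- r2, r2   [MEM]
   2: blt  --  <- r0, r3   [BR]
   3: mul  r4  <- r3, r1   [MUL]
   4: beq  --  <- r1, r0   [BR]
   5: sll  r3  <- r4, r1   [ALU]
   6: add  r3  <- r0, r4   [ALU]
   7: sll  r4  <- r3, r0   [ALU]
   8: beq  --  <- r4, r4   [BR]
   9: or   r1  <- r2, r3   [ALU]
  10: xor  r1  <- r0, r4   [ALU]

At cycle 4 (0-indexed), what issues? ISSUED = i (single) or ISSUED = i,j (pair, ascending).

ISSUED = 6

c0: i0 add  RAW r2
c1: i1&i2 st+blt  dual
c2: i3 mul  no-port MUL/BR
c3: i4&i5 beq+sll  dual
c4: i6 add  RAW r3
c5: i7 sll  RAW r4
c6: i8&i9 beq+or  dual
c7: i10 xor  tail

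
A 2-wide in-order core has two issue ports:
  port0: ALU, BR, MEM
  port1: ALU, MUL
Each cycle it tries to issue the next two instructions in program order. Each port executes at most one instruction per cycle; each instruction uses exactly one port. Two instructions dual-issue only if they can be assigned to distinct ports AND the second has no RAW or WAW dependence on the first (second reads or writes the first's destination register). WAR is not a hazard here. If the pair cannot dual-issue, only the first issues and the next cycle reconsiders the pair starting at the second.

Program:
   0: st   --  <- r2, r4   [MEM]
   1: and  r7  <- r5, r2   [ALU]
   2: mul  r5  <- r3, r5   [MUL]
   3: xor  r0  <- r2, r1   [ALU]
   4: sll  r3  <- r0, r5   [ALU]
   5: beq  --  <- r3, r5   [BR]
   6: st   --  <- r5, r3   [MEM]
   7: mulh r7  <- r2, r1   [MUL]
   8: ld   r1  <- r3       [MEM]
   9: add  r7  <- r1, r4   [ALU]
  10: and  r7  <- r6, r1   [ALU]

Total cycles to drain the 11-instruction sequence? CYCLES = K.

0. st+and @i0+i1  | 2-wide
1. mul+xor @i2+i3  | 2-wide
2. sll @i4  | RAW r3
3. beq @i5  | no-port BR/MEM
4. st+mulh @i6+i7  | 2-wide
5. ld @i8  | RAW r1
6. add @i9  | WAW r7
7. and @i10  | tail

CYCLES = 8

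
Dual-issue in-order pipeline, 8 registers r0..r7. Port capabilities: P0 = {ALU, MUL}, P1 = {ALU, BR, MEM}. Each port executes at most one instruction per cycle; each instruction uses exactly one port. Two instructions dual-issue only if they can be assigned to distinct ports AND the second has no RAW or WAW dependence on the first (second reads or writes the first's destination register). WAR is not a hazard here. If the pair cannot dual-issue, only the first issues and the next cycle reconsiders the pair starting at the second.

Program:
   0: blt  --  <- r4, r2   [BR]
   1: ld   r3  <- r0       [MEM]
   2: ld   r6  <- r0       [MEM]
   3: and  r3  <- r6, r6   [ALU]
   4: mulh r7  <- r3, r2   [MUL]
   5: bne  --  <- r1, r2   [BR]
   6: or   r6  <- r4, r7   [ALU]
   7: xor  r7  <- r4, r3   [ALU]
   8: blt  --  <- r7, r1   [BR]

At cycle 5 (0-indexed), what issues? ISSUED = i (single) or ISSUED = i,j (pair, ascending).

ISSUED = 6,7

0. blt @i0  | no-port BR/MEM
1. ld @i1  | no-port MEM/MEM
2. ld @i2  | RAW r6
3. and @i3  | RAW r3
4. mulh/bne @i4,i5  | dual
5. or/xor @i6,i7  | dual
6. blt @i8  | tail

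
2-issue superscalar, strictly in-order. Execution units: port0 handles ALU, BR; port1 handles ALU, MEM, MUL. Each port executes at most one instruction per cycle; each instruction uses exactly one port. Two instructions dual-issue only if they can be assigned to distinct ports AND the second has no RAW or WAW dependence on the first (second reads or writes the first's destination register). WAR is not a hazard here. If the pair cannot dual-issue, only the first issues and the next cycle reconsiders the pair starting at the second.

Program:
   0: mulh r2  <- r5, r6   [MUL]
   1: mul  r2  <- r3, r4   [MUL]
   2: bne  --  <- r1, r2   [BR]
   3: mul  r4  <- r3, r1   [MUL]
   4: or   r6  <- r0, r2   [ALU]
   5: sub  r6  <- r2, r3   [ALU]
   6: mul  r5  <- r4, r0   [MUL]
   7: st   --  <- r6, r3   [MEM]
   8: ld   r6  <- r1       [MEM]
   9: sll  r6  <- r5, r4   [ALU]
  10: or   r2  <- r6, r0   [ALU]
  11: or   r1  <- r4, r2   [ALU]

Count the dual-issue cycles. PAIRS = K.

  cy0 -> i0 (mulh.MUL) no-port MUL/MUL
  cy1 -> i1 (mul.MUL) RAW r2
  cy2 -> i2+i3 (bne.BR mul.MUL) pair
  cy3 -> i4 (or.ALU) WAW r6
  cy4 -> i5+i6 (sub.ALU mul.MUL) pair
  cy5 -> i7 (st.MEM) no-port MEM/MEM
  cy6 -> i8 (ld.MEM) WAW r6
  cy7 -> i9 (sll.ALU) RAW r6
  cy8 -> i10 (or.ALU) RAW r2
  cy9 -> i11 (or.ALU) tail

PAIRS = 2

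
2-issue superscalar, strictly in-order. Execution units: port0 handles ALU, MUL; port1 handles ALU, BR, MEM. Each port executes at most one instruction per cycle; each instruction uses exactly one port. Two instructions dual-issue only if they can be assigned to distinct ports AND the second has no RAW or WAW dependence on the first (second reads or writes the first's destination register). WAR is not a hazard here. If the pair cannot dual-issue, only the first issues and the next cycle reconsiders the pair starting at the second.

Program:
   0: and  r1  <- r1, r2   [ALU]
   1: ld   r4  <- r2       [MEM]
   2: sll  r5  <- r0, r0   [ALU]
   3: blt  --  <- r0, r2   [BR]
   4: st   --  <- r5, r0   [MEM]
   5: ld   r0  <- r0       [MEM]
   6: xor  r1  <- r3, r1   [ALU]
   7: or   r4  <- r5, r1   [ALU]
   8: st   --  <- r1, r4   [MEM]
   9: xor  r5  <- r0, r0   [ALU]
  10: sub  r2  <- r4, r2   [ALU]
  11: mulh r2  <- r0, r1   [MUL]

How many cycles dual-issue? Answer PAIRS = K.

PAIRS = 4

c0: i0&i1 and;ld  dual
c1: i2&i3 sll;blt  dual
c2: i4 st  no-port MEM/MEM
c3: i5&i6 ld;xor  dual
c4: i7 or  RAW r4
c5: i8&i9 st;xor  dual
c6: i10 sub  WAW r2
c7: i11 mulh  tail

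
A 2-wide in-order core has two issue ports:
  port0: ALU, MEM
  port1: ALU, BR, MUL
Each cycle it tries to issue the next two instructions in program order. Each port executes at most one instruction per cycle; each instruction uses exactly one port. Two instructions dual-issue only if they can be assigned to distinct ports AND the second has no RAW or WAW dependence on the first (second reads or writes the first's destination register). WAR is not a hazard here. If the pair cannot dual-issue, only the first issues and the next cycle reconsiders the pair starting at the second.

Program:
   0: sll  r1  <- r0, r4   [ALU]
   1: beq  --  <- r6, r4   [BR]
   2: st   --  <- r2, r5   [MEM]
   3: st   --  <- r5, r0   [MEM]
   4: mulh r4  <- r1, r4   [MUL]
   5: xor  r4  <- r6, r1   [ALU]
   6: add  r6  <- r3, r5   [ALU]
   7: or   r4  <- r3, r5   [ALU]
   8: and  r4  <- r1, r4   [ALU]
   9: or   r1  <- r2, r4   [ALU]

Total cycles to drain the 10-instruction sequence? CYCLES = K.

CYCLES = 7

c0: i0,i1 sll+beq  pair
c1: i2 st  no-port MEM/MEM
c2: i3,i4 st+mulh  pair
c3: i5,i6 xor+add  pair
c4: i7 or  RAW+WAW r4
c5: i8 and  RAW r4
c6: i9 or  tail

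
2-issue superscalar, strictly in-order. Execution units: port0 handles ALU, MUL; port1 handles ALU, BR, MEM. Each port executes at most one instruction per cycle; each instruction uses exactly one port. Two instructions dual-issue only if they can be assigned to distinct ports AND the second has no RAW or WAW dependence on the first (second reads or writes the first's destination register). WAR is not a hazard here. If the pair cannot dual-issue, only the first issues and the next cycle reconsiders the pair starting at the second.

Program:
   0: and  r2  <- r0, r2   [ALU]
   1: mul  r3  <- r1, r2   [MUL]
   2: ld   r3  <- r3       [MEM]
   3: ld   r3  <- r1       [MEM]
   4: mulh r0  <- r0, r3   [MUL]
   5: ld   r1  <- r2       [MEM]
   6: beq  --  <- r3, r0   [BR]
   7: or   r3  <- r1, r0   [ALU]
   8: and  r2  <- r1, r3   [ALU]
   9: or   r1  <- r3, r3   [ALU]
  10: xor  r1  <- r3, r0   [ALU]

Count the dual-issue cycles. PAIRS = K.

PAIRS = 3

0. and.ALU @i0  | RAW r2
1. mul.MUL @i1  | RAW+WAW r3
2. ld.MEM @i2  | no-port MEM/MEM
3. ld.MEM @i3  | RAW r3
4. mulh.MUL ld.MEM @i4/i5  | 2-wide
5. beq.BR or.ALU @i6/i7  | 2-wide
6. and.ALU or.ALU @i8/i9  | 2-wide
7. xor.ALU @i10  | tail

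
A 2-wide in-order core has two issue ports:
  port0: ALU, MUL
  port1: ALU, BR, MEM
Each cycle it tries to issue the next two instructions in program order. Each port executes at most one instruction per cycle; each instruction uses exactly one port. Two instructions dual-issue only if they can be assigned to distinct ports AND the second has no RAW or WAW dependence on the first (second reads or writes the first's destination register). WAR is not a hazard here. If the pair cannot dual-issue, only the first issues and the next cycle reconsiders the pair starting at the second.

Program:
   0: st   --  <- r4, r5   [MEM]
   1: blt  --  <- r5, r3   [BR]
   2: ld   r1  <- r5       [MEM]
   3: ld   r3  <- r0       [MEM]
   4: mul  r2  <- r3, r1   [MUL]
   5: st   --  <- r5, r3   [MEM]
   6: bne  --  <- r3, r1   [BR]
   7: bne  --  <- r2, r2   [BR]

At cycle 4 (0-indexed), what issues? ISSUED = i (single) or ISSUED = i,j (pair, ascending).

  cy0 -> i0 (st.MEM) no-port MEM/BR
  cy1 -> i1 (blt.BR) no-port BR/MEM
  cy2 -> i2 (ld.MEM) no-port MEM/MEM
  cy3 -> i3 (ld.MEM) RAW r3
  cy4 -> i4,i5 (mul.MUL/st.MEM) 2-wide
  cy5 -> i6 (bne.BR) no-port BR/BR
  cy6 -> i7 (bne.BR) tail

ISSUED = 4,5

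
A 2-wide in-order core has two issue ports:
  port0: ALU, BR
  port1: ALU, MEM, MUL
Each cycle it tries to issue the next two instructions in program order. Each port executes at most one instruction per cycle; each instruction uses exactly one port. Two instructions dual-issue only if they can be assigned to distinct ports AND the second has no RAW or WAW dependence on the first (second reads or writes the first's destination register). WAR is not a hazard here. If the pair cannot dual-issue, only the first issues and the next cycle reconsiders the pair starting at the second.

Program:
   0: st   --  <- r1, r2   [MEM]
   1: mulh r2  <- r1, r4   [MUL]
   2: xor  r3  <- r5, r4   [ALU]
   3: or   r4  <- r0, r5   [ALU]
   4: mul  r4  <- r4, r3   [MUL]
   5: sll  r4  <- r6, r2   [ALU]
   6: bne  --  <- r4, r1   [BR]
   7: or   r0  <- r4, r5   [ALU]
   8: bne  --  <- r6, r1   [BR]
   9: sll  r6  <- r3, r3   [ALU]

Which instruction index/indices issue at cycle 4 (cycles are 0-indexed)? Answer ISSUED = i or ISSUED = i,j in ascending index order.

ISSUED = 5

c0: i0 st.MEM  no-port MEM/MUL
c1: i1+i2 mulh.MUL/xor.ALU  dual
c2: i3 or.ALU  RAW+WAW r4
c3: i4 mul.MUL  WAW r4
c4: i5 sll.ALU  RAW r4
c5: i6+i7 bne.BR/or.ALU  dual
c6: i8+i9 bne.BR/sll.ALU  dual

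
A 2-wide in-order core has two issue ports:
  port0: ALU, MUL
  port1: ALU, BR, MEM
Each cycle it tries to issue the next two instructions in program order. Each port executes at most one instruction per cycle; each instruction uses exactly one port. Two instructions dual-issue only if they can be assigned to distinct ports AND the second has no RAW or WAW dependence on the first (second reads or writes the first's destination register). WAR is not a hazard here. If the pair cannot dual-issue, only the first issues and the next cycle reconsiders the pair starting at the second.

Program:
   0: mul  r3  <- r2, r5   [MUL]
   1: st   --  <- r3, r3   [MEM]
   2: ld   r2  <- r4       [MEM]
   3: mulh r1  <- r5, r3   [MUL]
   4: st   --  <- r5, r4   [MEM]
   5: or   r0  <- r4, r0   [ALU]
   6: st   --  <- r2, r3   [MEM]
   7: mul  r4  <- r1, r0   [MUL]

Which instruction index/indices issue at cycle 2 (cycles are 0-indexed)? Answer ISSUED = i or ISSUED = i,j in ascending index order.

ISSUED = 2,3

  cy0 -> i0 (mul) RAW r3
  cy1 -> i1 (st) no-port MEM/MEM
  cy2 -> i2/i3 (ld mulh) 2-wide
  cy3 -> i4/i5 (st or) 2-wide
  cy4 -> i6/i7 (st mul) 2-wide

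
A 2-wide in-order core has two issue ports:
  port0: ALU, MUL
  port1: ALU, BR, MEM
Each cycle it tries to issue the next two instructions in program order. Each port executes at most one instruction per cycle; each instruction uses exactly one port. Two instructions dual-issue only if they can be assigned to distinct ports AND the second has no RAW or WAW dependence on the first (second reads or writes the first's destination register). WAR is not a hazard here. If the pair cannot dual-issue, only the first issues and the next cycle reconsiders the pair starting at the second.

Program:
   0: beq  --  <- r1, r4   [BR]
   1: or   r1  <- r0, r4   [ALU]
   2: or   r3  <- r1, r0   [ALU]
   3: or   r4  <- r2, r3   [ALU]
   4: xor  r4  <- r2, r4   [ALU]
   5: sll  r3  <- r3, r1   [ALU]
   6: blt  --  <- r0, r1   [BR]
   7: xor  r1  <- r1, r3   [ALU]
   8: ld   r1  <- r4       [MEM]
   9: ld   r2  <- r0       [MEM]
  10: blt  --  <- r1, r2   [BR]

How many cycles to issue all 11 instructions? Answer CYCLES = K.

CYCLES = 8

  cy0 -> i0&i1 (beq.BR or.ALU) dual
  cy1 -> i2 (or.ALU) RAW r3
  cy2 -> i3 (or.ALU) RAW+WAW r4
  cy3 -> i4&i5 (xor.ALU sll.ALU) dual
  cy4 -> i6&i7 (blt.BR xor.ALU) dual
  cy5 -> i8 (ld.MEM) no-port MEM/MEM
  cy6 -> i9 (ld.MEM) no-port MEM/BR
  cy7 -> i10 (blt.BR) tail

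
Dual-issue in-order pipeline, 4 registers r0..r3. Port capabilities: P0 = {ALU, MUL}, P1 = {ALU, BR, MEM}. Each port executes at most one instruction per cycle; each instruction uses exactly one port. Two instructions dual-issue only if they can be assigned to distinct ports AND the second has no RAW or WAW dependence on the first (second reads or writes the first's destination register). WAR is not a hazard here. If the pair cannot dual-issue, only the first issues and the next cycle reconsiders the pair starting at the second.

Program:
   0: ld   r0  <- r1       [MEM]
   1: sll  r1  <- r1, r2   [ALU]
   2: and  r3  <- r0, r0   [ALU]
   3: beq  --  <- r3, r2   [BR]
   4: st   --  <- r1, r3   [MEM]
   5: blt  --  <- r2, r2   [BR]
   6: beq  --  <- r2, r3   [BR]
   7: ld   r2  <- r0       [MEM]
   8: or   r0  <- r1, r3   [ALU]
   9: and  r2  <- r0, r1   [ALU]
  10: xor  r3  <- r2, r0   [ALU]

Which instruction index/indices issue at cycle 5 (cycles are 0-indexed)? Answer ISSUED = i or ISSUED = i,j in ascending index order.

ISSUED = 6

c0: i0,i1 ld+sll  dual
c1: i2 and  RAW r3
c2: i3 beq  no-port BR/MEM
c3: i4 st  no-port MEM/BR
c4: i5 blt  no-port BR/BR
c5: i6 beq  no-port BR/MEM
c6: i7,i8 ld+or  dual
c7: i9 and  RAW r2
c8: i10 xor  tail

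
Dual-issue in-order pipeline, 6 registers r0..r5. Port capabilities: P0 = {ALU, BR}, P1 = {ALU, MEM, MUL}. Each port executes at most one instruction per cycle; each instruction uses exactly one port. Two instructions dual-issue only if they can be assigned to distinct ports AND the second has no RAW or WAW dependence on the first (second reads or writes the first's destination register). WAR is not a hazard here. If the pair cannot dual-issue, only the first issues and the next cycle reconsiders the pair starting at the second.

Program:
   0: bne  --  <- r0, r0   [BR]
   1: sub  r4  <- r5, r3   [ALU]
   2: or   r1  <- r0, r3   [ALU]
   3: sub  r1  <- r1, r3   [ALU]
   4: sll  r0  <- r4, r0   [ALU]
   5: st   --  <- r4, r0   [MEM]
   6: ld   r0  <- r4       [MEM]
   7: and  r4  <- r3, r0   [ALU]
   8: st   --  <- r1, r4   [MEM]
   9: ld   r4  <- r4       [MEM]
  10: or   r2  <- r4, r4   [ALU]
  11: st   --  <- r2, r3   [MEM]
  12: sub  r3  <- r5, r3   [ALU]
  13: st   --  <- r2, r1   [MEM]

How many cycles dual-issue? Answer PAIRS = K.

[0] i0/i1  bne sub  -- dual
[1] i2  or  -- RAW+WAW r1
[2] i3/i4  sub sll  -- dual
[3] i5  st  -- no-port MEM/MEM
[4] i6  ld  -- RAW r0
[5] i7  and  -- RAW r4
[6] i8  st  -- no-port MEM/MEM
[7] i9  ld  -- RAW r4
[8] i10  or  -- RAW r2
[9] i11/i12  st sub  -- dual
[10] i13  st  -- tail

PAIRS = 3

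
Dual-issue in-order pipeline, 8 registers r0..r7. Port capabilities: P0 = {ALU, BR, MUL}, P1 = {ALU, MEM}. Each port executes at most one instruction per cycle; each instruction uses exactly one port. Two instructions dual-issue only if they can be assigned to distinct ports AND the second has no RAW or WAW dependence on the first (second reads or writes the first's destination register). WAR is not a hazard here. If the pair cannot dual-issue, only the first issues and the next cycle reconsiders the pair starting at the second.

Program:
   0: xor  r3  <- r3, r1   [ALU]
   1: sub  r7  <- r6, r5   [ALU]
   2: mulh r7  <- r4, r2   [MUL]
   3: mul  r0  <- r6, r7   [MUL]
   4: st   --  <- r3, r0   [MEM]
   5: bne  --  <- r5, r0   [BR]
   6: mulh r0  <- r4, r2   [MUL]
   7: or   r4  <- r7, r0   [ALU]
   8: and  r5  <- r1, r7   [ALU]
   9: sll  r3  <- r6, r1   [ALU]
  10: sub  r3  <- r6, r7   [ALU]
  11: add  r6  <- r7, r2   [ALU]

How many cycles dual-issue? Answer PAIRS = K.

[0] i0,i1  xor/sub  -- pair
[1] i2  mulh  -- no-port MUL/MUL
[2] i3  mul  -- RAW r0
[3] i4,i5  st/bne  -- pair
[4] i6  mulh  -- RAW r0
[5] i7,i8  or/and  -- pair
[6] i9  sll  -- WAW r3
[7] i10,i11  sub/add  -- pair

PAIRS = 4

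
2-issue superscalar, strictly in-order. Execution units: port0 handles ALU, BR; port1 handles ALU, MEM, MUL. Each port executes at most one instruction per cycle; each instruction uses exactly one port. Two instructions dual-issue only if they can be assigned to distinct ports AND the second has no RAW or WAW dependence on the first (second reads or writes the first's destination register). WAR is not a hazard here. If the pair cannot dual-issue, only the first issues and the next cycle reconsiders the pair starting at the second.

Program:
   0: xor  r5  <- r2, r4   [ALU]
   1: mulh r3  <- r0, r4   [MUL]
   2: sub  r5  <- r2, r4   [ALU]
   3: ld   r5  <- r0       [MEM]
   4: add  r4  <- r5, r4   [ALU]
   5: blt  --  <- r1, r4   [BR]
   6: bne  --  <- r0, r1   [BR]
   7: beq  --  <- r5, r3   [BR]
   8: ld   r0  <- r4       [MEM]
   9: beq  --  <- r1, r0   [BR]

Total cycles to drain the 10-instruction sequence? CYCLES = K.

CYCLES = 8

#0 head=0: xor.ALU mulh.MUL i0/i1 2-wide
#1 head=2: sub.ALU i2 WAW r5
#2 head=3: ld.MEM i3 RAW r5
#3 head=4: add.ALU i4 RAW r4
#4 head=5: blt.BR i5 no-port BR/BR
#5 head=6: bne.BR i6 no-port BR/BR
#6 head=7: beq.BR ld.MEM i7/i8 2-wide
#7 head=9: beq.BR i9 tail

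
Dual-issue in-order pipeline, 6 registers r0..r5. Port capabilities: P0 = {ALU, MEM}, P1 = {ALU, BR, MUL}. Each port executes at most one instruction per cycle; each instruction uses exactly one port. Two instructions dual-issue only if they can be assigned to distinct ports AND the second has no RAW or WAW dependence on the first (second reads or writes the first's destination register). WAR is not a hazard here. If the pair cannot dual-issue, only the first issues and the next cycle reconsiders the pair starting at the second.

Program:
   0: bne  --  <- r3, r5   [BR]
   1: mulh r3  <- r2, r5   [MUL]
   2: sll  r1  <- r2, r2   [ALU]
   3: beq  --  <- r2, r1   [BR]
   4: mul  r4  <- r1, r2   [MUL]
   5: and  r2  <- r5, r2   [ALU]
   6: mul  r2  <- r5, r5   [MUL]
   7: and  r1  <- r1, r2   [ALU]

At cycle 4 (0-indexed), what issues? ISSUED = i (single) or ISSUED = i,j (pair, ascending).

ISSUED = 6

0. bne.BR @i0  | no-port BR/MUL
1. mulh.MUL/sll.ALU @i1,i2  | pair
2. beq.BR @i3  | no-port BR/MUL
3. mul.MUL/and.ALU @i4,i5  | pair
4. mul.MUL @i6  | RAW r2
5. and.ALU @i7  | tail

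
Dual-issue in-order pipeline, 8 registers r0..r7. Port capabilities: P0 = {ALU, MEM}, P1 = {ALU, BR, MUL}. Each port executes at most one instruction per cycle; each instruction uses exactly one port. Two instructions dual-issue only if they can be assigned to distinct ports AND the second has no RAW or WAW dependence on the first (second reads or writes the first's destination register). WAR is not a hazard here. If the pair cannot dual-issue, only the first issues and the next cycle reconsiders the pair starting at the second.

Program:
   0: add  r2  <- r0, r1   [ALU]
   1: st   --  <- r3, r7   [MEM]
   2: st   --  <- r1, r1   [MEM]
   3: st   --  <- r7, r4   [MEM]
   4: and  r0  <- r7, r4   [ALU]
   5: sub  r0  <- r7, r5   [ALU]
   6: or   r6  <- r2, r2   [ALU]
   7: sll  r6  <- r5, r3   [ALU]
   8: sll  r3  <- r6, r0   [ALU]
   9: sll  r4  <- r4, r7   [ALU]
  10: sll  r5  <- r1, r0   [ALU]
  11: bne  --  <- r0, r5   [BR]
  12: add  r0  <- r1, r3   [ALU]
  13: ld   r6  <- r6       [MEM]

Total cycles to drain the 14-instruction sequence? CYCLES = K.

CYCLES = 9

0. add.ALU;st.MEM @i0,i1  | pair
1. st.MEM @i2  | no-port MEM/MEM
2. st.MEM;and.ALU @i3,i4  | pair
3. sub.ALU;or.ALU @i5,i6  | pair
4. sll.ALU @i7  | RAW r6
5. sll.ALU;sll.ALU @i8,i9  | pair
6. sll.ALU @i10  | RAW r5
7. bne.BR;add.ALU @i11,i12  | pair
8. ld.MEM @i13  | tail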